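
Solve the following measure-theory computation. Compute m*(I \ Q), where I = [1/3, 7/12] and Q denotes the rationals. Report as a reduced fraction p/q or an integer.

The interval I = [1/3, 7/12] has m(I) = 7/12 - 1/3 = 1/4 (endpoints are measure-zero, so open/closed/half-open agree). Write I = (I cap Q) u (I \ Q). The rationals in I are countable, so m*(I cap Q) = 0 (cover each rational by intervals whose total length is arbitrarily small). By countable subadditivity m*(I) <= m*(I cap Q) + m*(I \ Q), hence m*(I \ Q) >= m(I) = 1/4. The reverse inequality m*(I \ Q) <= m*(I) = 1/4 is trivial since (I \ Q) is a subset of I. Therefore m*(I \ Q) = 1/4.

1/4


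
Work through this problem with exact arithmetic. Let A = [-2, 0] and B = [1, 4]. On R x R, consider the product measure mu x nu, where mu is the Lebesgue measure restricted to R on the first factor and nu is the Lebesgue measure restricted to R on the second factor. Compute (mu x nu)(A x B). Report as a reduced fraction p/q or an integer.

For a measurable rectangle A x B, the product measure satisfies
  (mu x nu)(A x B) = mu(A) * nu(B).
  mu(A) = 2.
  nu(B) = 3.
  (mu x nu)(A x B) = 2 * 3 = 6.

6


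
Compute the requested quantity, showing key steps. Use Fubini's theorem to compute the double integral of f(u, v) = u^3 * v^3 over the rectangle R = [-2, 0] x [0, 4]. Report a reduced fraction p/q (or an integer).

f(u, v) is a tensor product of a function of u and a function of v, and both factors are bounded continuous (hence Lebesgue integrable) on the rectangle, so Fubini's theorem applies:
  integral_R f d(m x m) = (integral_a1^b1 u^3 du) * (integral_a2^b2 v^3 dv).
Inner integral in u: integral_{-2}^{0} u^3 du = (0^4 - (-2)^4)/4
  = -4.
Inner integral in v: integral_{0}^{4} v^3 dv = (4^4 - 0^4)/4
  = 64.
Product: (-4) * (64) = -256.

-256


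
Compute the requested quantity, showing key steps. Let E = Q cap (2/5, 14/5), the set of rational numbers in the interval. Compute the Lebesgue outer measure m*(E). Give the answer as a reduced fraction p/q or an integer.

The set Q cap (2/5, 14/5) is countable (a subset of the countable set Q). Lebesgue outer measure of any countable set is 0: each singleton {q} has m*({q}) = 0, and by countable subadditivity m*(union_k {q_k}) <= sum_k m*({q_k}) = sum_k 0 = 0. The reverse inequality m*(E) >= 0 is automatic. So m*(Q cap (2/5, 14/5)) = 0.

0


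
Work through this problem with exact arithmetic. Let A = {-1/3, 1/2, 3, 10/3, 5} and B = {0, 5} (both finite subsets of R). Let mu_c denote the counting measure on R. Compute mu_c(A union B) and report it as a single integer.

Counting measure on a finite set equals cardinality. By inclusion-exclusion, |A union B| = |A| + |B| - |A cap B|.
|A| = 5, |B| = 2, |A cap B| = 1.
So mu_c(A union B) = 5 + 2 - 1 = 6.

6


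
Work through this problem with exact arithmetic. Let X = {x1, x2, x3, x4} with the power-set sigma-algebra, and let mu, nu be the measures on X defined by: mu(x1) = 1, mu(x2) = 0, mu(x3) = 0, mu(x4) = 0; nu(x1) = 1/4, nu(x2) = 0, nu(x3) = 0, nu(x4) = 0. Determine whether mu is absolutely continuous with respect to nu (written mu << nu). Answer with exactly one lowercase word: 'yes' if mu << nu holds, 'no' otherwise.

mu << nu means: every nu-null measurable set is also mu-null; equivalently, for every atom x, if nu({x}) = 0 then mu({x}) = 0.
Checking each atom:
  x1: nu = 1/4 > 0 -> no constraint.
  x2: nu = 0, mu = 0 -> consistent with mu << nu.
  x3: nu = 0, mu = 0 -> consistent with mu << nu.
  x4: nu = 0, mu = 0 -> consistent with mu << nu.
No atom violates the condition. Therefore mu << nu.

yes


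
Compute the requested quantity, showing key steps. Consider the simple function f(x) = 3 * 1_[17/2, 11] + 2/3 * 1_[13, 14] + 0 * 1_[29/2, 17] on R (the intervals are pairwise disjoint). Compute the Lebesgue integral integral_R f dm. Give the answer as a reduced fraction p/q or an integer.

For a simple function f = sum_i c_i * 1_{A_i} with disjoint A_i,
  integral f dm = sum_i c_i * m(A_i).
Lengths of the A_i:
  m(A_1) = 11 - 17/2 = 5/2.
  m(A_2) = 14 - 13 = 1.
  m(A_3) = 17 - 29/2 = 5/2.
Contributions c_i * m(A_i):
  (3) * (5/2) = 15/2.
  (2/3) * (1) = 2/3.
  (0) * (5/2) = 0.
Total: 15/2 + 2/3 + 0 = 49/6.

49/6


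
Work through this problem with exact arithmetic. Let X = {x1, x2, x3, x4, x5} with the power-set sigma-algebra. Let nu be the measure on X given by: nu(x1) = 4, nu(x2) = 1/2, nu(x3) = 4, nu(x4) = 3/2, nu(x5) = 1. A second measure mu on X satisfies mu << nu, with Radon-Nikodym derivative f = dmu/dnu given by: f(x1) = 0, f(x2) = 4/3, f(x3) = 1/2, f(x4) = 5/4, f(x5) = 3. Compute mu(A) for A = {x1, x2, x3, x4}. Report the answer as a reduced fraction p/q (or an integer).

By the defining property of the Radon-Nikodym derivative, for every measurable set A,
  mu(A) = integral_A f dnu.
Since nu is a discrete measure concentrated on the atoms of X, the integral over A reduces to the sum
  mu(A) = sum_{x in A} f(x) * nu({x}).
Computing each term:
  x1: f(x1) * nu(x1) = 0 * 4 = 0.
  x2: f(x2) * nu(x2) = 4/3 * 1/2 = 2/3.
  x3: f(x3) * nu(x3) = 1/2 * 4 = 2.
  x4: f(x4) * nu(x4) = 5/4 * 3/2 = 15/8.
Summing: mu(A) = 0 + 2/3 + 2 + 15/8 = 109/24.

109/24


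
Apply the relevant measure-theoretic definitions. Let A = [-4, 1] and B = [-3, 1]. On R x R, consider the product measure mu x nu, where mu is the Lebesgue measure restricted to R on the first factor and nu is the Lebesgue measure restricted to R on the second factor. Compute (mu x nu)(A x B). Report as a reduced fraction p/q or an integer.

For a measurable rectangle A x B, the product measure satisfies
  (mu x nu)(A x B) = mu(A) * nu(B).
  mu(A) = 5.
  nu(B) = 4.
  (mu x nu)(A x B) = 5 * 4 = 20.

20


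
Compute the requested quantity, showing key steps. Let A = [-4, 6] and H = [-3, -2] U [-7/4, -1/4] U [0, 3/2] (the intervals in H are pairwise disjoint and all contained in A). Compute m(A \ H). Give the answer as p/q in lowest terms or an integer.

The ambient interval has length m(A) = 6 - (-4) = 10.
Since the holes are disjoint and sit inside A, by finite additivity
  m(H) = sum_i (b_i - a_i), and m(A \ H) = m(A) - m(H).
Computing the hole measures:
  m(H_1) = -2 - (-3) = 1.
  m(H_2) = -1/4 - (-7/4) = 3/2.
  m(H_3) = 3/2 - 0 = 3/2.
Summed: m(H) = 1 + 3/2 + 3/2 = 4.
So m(A \ H) = 10 - 4 = 6.

6


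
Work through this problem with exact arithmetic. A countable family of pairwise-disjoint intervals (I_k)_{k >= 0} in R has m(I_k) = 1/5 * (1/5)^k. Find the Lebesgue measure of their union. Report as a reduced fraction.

By countable additivity of the Lebesgue measure on pairwise disjoint measurable sets,
  m(union_{k >= 0} I_k) = sum_{k >= 0} m(I_k) = sum_{k >= 0} a * r^k,
  with a = 1/5 and r = 1/5.
Since 0 < r = 1/5 < 1, the geometric series converges:
  sum_{k >= 0} a * r^k = a / (1 - r).
  = 1/5 / (1 - 1/5)
  = 1/5 / (4/5)
  = 1/4.

1/4


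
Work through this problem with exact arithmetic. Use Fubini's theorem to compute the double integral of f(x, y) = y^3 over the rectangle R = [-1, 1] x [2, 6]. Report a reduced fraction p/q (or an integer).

f(x, y) is a tensor product of a function of x and a function of y, and both factors are bounded continuous (hence Lebesgue integrable) on the rectangle, so Fubini's theorem applies:
  integral_R f d(m x m) = (integral_a1^b1 1 dx) * (integral_a2^b2 y^3 dy).
Inner integral in x: integral_{-1}^{1} 1 dx = (1^1 - (-1)^1)/1
  = 2.
Inner integral in y: integral_{2}^{6} y^3 dy = (6^4 - 2^4)/4
  = 320.
Product: (2) * (320) = 640.

640


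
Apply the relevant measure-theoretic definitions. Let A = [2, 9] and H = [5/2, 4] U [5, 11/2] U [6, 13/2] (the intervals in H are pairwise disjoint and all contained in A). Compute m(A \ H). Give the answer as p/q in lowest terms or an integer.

The ambient interval has length m(A) = 9 - 2 = 7.
Since the holes are disjoint and sit inside A, by finite additivity
  m(H) = sum_i (b_i - a_i), and m(A \ H) = m(A) - m(H).
Computing the hole measures:
  m(H_1) = 4 - 5/2 = 3/2.
  m(H_2) = 11/2 - 5 = 1/2.
  m(H_3) = 13/2 - 6 = 1/2.
Summed: m(H) = 3/2 + 1/2 + 1/2 = 5/2.
So m(A \ H) = 7 - 5/2 = 9/2.

9/2


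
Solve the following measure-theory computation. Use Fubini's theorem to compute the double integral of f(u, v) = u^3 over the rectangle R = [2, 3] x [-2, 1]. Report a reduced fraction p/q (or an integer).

f(u, v) is a tensor product of a function of u and a function of v, and both factors are bounded continuous (hence Lebesgue integrable) on the rectangle, so Fubini's theorem applies:
  integral_R f d(m x m) = (integral_a1^b1 u^3 du) * (integral_a2^b2 1 dv).
Inner integral in u: integral_{2}^{3} u^3 du = (3^4 - 2^4)/4
  = 65/4.
Inner integral in v: integral_{-2}^{1} 1 dv = (1^1 - (-2)^1)/1
  = 3.
Product: (65/4) * (3) = 195/4.

195/4


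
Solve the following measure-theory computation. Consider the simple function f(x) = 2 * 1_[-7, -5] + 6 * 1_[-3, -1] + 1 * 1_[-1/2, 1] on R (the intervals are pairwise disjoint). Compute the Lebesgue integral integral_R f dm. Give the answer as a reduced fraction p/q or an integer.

For a simple function f = sum_i c_i * 1_{A_i} with disjoint A_i,
  integral f dm = sum_i c_i * m(A_i).
Lengths of the A_i:
  m(A_1) = -5 - (-7) = 2.
  m(A_2) = -1 - (-3) = 2.
  m(A_3) = 1 - (-1/2) = 3/2.
Contributions c_i * m(A_i):
  (2) * (2) = 4.
  (6) * (2) = 12.
  (1) * (3/2) = 3/2.
Total: 4 + 12 + 3/2 = 35/2.

35/2


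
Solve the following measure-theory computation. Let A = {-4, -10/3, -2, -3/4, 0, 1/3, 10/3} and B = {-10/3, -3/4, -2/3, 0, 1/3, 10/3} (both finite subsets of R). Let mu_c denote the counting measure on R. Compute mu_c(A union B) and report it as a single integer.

Counting measure on a finite set equals cardinality. By inclusion-exclusion, |A union B| = |A| + |B| - |A cap B|.
|A| = 7, |B| = 6, |A cap B| = 5.
So mu_c(A union B) = 7 + 6 - 5 = 8.

8


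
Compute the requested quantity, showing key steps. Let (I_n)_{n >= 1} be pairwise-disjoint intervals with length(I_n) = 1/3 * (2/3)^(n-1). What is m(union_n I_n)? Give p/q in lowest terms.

By countable additivity of the Lebesgue measure on pairwise disjoint measurable sets,
  m(union_{n >= 1} I_n) = sum_{n >= 1} m(I_n) = sum_{n >= 1} a * r^(n-1),
  with a = 1/3 and r = 2/3.
Since 0 < r = 2/3 < 1, the geometric series converges:
  sum_{n >= 1} a * r^(n-1) = a / (1 - r).
  = 1/3 / (1 - 2/3)
  = 1/3 / (1/3)
  = 1.

1


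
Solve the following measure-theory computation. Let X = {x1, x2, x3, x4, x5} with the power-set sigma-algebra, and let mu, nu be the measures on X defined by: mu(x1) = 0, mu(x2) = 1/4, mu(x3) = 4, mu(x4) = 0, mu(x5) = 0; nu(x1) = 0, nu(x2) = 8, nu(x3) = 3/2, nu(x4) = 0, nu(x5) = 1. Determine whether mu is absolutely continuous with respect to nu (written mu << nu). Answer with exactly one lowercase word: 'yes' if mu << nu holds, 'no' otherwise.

mu << nu means: every nu-null measurable set is also mu-null; equivalently, for every atom x, if nu({x}) = 0 then mu({x}) = 0.
Checking each atom:
  x1: nu = 0, mu = 0 -> consistent with mu << nu.
  x2: nu = 8 > 0 -> no constraint.
  x3: nu = 3/2 > 0 -> no constraint.
  x4: nu = 0, mu = 0 -> consistent with mu << nu.
  x5: nu = 1 > 0 -> no constraint.
No atom violates the condition. Therefore mu << nu.

yes


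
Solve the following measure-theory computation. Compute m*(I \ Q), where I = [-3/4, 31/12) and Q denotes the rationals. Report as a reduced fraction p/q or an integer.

The interval I = [-3/4, 31/12) has m(I) = 31/12 - (-3/4) = 10/3 (endpoints are measure-zero, so open/closed/half-open agree). Write I = (I cap Q) u (I \ Q). The rationals in I are countable, so m*(I cap Q) = 0 (cover each rational by intervals whose total length is arbitrarily small). By countable subadditivity m*(I) <= m*(I cap Q) + m*(I \ Q), hence m*(I \ Q) >= m(I) = 10/3. The reverse inequality m*(I \ Q) <= m*(I) = 10/3 is trivial since (I \ Q) is a subset of I. Therefore m*(I \ Q) = 10/3.

10/3


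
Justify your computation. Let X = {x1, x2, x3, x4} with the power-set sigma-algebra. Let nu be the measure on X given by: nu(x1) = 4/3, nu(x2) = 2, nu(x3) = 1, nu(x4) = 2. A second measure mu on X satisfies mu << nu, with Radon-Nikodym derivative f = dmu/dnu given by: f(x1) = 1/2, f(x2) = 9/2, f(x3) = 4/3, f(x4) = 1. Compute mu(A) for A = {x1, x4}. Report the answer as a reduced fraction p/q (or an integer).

By the defining property of the Radon-Nikodym derivative, for every measurable set A,
  mu(A) = integral_A f dnu.
Since nu is a discrete measure concentrated on the atoms of X, the integral over A reduces to the sum
  mu(A) = sum_{x in A} f(x) * nu({x}).
Computing each term:
  x1: f(x1) * nu(x1) = 1/2 * 4/3 = 2/3.
  x4: f(x4) * nu(x4) = 1 * 2 = 2.
Summing: mu(A) = 2/3 + 2 = 8/3.

8/3


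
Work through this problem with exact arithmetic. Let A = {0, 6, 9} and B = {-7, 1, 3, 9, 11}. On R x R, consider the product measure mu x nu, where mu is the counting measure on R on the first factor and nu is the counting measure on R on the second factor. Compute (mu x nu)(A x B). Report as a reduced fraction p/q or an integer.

For a measurable rectangle A x B, the product measure satisfies
  (mu x nu)(A x B) = mu(A) * nu(B).
  mu(A) = 3.
  nu(B) = 5.
  (mu x nu)(A x B) = 3 * 5 = 15.

15


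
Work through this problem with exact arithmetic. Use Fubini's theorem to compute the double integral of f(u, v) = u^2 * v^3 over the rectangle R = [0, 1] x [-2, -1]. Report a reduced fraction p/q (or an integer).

f(u, v) is a tensor product of a function of u and a function of v, and both factors are bounded continuous (hence Lebesgue integrable) on the rectangle, so Fubini's theorem applies:
  integral_R f d(m x m) = (integral_a1^b1 u^2 du) * (integral_a2^b2 v^3 dv).
Inner integral in u: integral_{0}^{1} u^2 du = (1^3 - 0^3)/3
  = 1/3.
Inner integral in v: integral_{-2}^{-1} v^3 dv = ((-1)^4 - (-2)^4)/4
  = -15/4.
Product: (1/3) * (-15/4) = -5/4.

-5/4


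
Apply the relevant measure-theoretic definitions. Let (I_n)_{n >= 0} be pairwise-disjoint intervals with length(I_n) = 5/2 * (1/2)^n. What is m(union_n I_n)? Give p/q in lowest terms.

By countable additivity of the Lebesgue measure on pairwise disjoint measurable sets,
  m(union_{n >= 0} I_n) = sum_{n >= 0} m(I_n) = sum_{n >= 0} a * r^n,
  with a = 5/2 and r = 1/2.
Since 0 < r = 1/2 < 1, the geometric series converges:
  sum_{n >= 0} a * r^n = a / (1 - r).
  = 5/2 / (1 - 1/2)
  = 5/2 / (1/2)
  = 5.

5


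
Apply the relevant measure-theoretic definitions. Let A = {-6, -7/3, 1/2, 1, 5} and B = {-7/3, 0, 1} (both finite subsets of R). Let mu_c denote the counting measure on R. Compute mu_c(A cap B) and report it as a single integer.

Counting measure on a finite set equals cardinality. mu_c(A cap B) = |A cap B| (elements appearing in both).
Enumerating the elements of A that also lie in B gives 2 element(s).
So mu_c(A cap B) = 2.

2


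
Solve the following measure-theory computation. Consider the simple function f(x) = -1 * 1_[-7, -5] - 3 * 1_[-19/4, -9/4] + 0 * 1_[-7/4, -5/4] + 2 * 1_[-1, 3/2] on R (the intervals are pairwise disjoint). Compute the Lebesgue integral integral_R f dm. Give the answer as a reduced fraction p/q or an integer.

For a simple function f = sum_i c_i * 1_{A_i} with disjoint A_i,
  integral f dm = sum_i c_i * m(A_i).
Lengths of the A_i:
  m(A_1) = -5 - (-7) = 2.
  m(A_2) = -9/4 - (-19/4) = 5/2.
  m(A_3) = -5/4 - (-7/4) = 1/2.
  m(A_4) = 3/2 - (-1) = 5/2.
Contributions c_i * m(A_i):
  (-1) * (2) = -2.
  (-3) * (5/2) = -15/2.
  (0) * (1/2) = 0.
  (2) * (5/2) = 5.
Total: -2 - 15/2 + 0 + 5 = -9/2.

-9/2


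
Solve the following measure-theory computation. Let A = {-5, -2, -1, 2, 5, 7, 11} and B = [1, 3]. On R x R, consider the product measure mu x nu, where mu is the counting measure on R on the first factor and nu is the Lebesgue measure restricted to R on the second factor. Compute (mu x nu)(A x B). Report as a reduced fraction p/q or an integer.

For a measurable rectangle A x B, the product measure satisfies
  (mu x nu)(A x B) = mu(A) * nu(B).
  mu(A) = 7.
  nu(B) = 2.
  (mu x nu)(A x B) = 7 * 2 = 14.

14


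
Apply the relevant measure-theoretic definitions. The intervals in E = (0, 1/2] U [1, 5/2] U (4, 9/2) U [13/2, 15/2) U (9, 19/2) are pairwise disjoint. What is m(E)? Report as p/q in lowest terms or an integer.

For pairwise disjoint intervals, m(union_i I_i) = sum_i m(I_i),
and m is invariant under swapping open/closed endpoints (single points have measure 0).
So m(E) = sum_i (b_i - a_i).
  I_1 has length 1/2 - 0 = 1/2.
  I_2 has length 5/2 - 1 = 3/2.
  I_3 has length 9/2 - 4 = 1/2.
  I_4 has length 15/2 - 13/2 = 1.
  I_5 has length 19/2 - 9 = 1/2.
Summing:
  m(E) = 1/2 + 3/2 + 1/2 + 1 + 1/2 = 4.

4


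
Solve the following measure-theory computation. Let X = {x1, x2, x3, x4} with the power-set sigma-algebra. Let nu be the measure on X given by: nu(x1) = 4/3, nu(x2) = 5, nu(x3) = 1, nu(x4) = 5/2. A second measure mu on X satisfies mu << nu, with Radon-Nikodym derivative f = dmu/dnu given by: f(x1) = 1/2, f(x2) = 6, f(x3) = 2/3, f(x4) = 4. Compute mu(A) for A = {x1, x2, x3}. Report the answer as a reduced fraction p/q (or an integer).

By the defining property of the Radon-Nikodym derivative, for every measurable set A,
  mu(A) = integral_A f dnu.
Since nu is a discrete measure concentrated on the atoms of X, the integral over A reduces to the sum
  mu(A) = sum_{x in A} f(x) * nu({x}).
Computing each term:
  x1: f(x1) * nu(x1) = 1/2 * 4/3 = 2/3.
  x2: f(x2) * nu(x2) = 6 * 5 = 30.
  x3: f(x3) * nu(x3) = 2/3 * 1 = 2/3.
Summing: mu(A) = 2/3 + 30 + 2/3 = 94/3.

94/3


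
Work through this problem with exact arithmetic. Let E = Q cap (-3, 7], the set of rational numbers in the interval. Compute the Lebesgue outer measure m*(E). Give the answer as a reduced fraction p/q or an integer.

The set Q cap (-3, 7] is countable (a subset of the countable set Q). Lebesgue outer measure of any countable set is 0: each singleton {q} has m*({q}) = 0, and by countable subadditivity m*(union_k {q_k}) <= sum_k m*({q_k}) = sum_k 0 = 0. The reverse inequality m*(E) >= 0 is automatic. So m*(Q cap (-3, 7]) = 0.

0


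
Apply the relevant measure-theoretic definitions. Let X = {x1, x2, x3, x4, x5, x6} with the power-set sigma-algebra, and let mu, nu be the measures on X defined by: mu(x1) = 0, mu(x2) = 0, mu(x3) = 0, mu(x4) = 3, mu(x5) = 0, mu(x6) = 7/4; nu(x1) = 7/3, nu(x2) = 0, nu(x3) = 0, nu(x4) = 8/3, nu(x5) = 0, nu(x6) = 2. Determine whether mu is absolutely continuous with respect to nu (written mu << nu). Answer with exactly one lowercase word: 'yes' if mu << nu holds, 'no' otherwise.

mu << nu means: every nu-null measurable set is also mu-null; equivalently, for every atom x, if nu({x}) = 0 then mu({x}) = 0.
Checking each atom:
  x1: nu = 7/3 > 0 -> no constraint.
  x2: nu = 0, mu = 0 -> consistent with mu << nu.
  x3: nu = 0, mu = 0 -> consistent with mu << nu.
  x4: nu = 8/3 > 0 -> no constraint.
  x5: nu = 0, mu = 0 -> consistent with mu << nu.
  x6: nu = 2 > 0 -> no constraint.
No atom violates the condition. Therefore mu << nu.

yes


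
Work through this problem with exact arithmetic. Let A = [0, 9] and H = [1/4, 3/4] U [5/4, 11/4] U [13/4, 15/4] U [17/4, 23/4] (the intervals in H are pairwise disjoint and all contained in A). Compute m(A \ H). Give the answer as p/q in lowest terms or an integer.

The ambient interval has length m(A) = 9 - 0 = 9.
Since the holes are disjoint and sit inside A, by finite additivity
  m(H) = sum_i (b_i - a_i), and m(A \ H) = m(A) - m(H).
Computing the hole measures:
  m(H_1) = 3/4 - 1/4 = 1/2.
  m(H_2) = 11/4 - 5/4 = 3/2.
  m(H_3) = 15/4 - 13/4 = 1/2.
  m(H_4) = 23/4 - 17/4 = 3/2.
Summed: m(H) = 1/2 + 3/2 + 1/2 + 3/2 = 4.
So m(A \ H) = 9 - 4 = 5.

5


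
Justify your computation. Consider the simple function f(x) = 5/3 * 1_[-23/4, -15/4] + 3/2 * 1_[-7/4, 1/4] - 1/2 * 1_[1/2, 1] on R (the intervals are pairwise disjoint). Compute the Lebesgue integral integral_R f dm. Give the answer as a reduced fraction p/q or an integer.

For a simple function f = sum_i c_i * 1_{A_i} with disjoint A_i,
  integral f dm = sum_i c_i * m(A_i).
Lengths of the A_i:
  m(A_1) = -15/4 - (-23/4) = 2.
  m(A_2) = 1/4 - (-7/4) = 2.
  m(A_3) = 1 - 1/2 = 1/2.
Contributions c_i * m(A_i):
  (5/3) * (2) = 10/3.
  (3/2) * (2) = 3.
  (-1/2) * (1/2) = -1/4.
Total: 10/3 + 3 - 1/4 = 73/12.

73/12


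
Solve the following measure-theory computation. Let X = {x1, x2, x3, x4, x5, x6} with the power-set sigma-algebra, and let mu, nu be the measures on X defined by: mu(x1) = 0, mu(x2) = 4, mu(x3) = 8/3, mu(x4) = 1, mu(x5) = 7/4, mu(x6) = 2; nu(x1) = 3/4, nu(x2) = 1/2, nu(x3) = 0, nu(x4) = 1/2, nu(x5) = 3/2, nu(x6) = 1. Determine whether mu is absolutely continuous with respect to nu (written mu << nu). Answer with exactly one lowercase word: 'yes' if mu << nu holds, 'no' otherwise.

mu << nu means: every nu-null measurable set is also mu-null; equivalently, for every atom x, if nu({x}) = 0 then mu({x}) = 0.
Checking each atom:
  x1: nu = 3/4 > 0 -> no constraint.
  x2: nu = 1/2 > 0 -> no constraint.
  x3: nu = 0, mu = 8/3 > 0 -> violates mu << nu.
  x4: nu = 1/2 > 0 -> no constraint.
  x5: nu = 3/2 > 0 -> no constraint.
  x6: nu = 1 > 0 -> no constraint.
The atom(s) x3 violate the condition (nu = 0 but mu > 0). Therefore mu is NOT absolutely continuous w.r.t. nu.

no


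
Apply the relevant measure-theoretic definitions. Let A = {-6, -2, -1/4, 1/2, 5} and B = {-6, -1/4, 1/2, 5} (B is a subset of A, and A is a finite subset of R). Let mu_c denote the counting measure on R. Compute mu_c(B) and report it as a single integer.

Counting measure assigns mu_c(E) = |E| (number of elements) when E is finite.
B has 4 element(s), so mu_c(B) = 4.

4


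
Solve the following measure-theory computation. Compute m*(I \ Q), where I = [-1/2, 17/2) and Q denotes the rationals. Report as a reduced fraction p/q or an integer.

The interval I = [-1/2, 17/2) has m(I) = 17/2 - (-1/2) = 9 (endpoints are measure-zero, so open/closed/half-open agree). Write I = (I cap Q) u (I \ Q). The rationals in I are countable, so m*(I cap Q) = 0 (cover each rational by intervals whose total length is arbitrarily small). By countable subadditivity m*(I) <= m*(I cap Q) + m*(I \ Q), hence m*(I \ Q) >= m(I) = 9. The reverse inequality m*(I \ Q) <= m*(I) = 9 is trivial since (I \ Q) is a subset of I. Therefore m*(I \ Q) = 9.

9


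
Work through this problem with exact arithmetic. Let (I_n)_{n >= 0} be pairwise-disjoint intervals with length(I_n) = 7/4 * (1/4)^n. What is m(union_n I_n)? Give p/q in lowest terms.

By countable additivity of the Lebesgue measure on pairwise disjoint measurable sets,
  m(union_{n >= 0} I_n) = sum_{n >= 0} m(I_n) = sum_{n >= 0} a * r^n,
  with a = 7/4 and r = 1/4.
Since 0 < r = 1/4 < 1, the geometric series converges:
  sum_{n >= 0} a * r^n = a / (1 - r).
  = 7/4 / (1 - 1/4)
  = 7/4 / (3/4)
  = 7/3.

7/3


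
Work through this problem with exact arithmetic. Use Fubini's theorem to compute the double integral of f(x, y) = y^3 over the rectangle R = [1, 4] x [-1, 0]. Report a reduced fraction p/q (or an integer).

f(x, y) is a tensor product of a function of x and a function of y, and both factors are bounded continuous (hence Lebesgue integrable) on the rectangle, so Fubini's theorem applies:
  integral_R f d(m x m) = (integral_a1^b1 1 dx) * (integral_a2^b2 y^3 dy).
Inner integral in x: integral_{1}^{4} 1 dx = (4^1 - 1^1)/1
  = 3.
Inner integral in y: integral_{-1}^{0} y^3 dy = (0^4 - (-1)^4)/4
  = -1/4.
Product: (3) * (-1/4) = -3/4.

-3/4


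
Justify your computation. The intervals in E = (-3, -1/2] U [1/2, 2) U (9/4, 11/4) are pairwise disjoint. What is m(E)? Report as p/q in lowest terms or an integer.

For pairwise disjoint intervals, m(union_i I_i) = sum_i m(I_i),
and m is invariant under swapping open/closed endpoints (single points have measure 0).
So m(E) = sum_i (b_i - a_i).
  I_1 has length -1/2 - (-3) = 5/2.
  I_2 has length 2 - 1/2 = 3/2.
  I_3 has length 11/4 - 9/4 = 1/2.
Summing:
  m(E) = 5/2 + 3/2 + 1/2 = 9/2.

9/2


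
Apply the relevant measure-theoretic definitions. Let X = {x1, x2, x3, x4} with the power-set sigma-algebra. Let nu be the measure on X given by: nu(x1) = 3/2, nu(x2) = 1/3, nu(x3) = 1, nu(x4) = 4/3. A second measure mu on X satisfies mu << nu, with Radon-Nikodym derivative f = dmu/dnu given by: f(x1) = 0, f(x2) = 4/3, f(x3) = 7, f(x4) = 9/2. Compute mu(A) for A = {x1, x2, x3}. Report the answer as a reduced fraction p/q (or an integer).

By the defining property of the Radon-Nikodym derivative, for every measurable set A,
  mu(A) = integral_A f dnu.
Since nu is a discrete measure concentrated on the atoms of X, the integral over A reduces to the sum
  mu(A) = sum_{x in A} f(x) * nu({x}).
Computing each term:
  x1: f(x1) * nu(x1) = 0 * 3/2 = 0.
  x2: f(x2) * nu(x2) = 4/3 * 1/3 = 4/9.
  x3: f(x3) * nu(x3) = 7 * 1 = 7.
Summing: mu(A) = 0 + 4/9 + 7 = 67/9.

67/9


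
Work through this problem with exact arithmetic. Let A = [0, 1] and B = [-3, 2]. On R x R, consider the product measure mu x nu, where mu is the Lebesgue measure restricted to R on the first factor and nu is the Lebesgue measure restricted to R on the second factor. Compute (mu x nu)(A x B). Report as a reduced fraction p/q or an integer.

For a measurable rectangle A x B, the product measure satisfies
  (mu x nu)(A x B) = mu(A) * nu(B).
  mu(A) = 1.
  nu(B) = 5.
  (mu x nu)(A x B) = 1 * 5 = 5.

5


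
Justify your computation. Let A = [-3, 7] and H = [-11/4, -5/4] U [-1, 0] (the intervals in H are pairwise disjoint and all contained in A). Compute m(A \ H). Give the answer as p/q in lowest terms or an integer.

The ambient interval has length m(A) = 7 - (-3) = 10.
Since the holes are disjoint and sit inside A, by finite additivity
  m(H) = sum_i (b_i - a_i), and m(A \ H) = m(A) - m(H).
Computing the hole measures:
  m(H_1) = -5/4 - (-11/4) = 3/2.
  m(H_2) = 0 - (-1) = 1.
Summed: m(H) = 3/2 + 1 = 5/2.
So m(A \ H) = 10 - 5/2 = 15/2.

15/2


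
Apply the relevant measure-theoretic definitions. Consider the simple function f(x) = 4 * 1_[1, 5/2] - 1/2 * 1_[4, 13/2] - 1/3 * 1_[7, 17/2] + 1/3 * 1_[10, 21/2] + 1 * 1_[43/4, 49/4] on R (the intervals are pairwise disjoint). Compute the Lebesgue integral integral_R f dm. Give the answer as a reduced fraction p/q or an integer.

For a simple function f = sum_i c_i * 1_{A_i} with disjoint A_i,
  integral f dm = sum_i c_i * m(A_i).
Lengths of the A_i:
  m(A_1) = 5/2 - 1 = 3/2.
  m(A_2) = 13/2 - 4 = 5/2.
  m(A_3) = 17/2 - 7 = 3/2.
  m(A_4) = 21/2 - 10 = 1/2.
  m(A_5) = 49/4 - 43/4 = 3/2.
Contributions c_i * m(A_i):
  (4) * (3/2) = 6.
  (-1/2) * (5/2) = -5/4.
  (-1/3) * (3/2) = -1/2.
  (1/3) * (1/2) = 1/6.
  (1) * (3/2) = 3/2.
Total: 6 - 5/4 - 1/2 + 1/6 + 3/2 = 71/12.

71/12


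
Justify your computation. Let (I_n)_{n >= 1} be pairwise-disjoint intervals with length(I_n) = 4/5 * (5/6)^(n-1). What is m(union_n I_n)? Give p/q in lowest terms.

By countable additivity of the Lebesgue measure on pairwise disjoint measurable sets,
  m(union_{n >= 1} I_n) = sum_{n >= 1} m(I_n) = sum_{n >= 1} a * r^(n-1),
  with a = 4/5 and r = 5/6.
Since 0 < r = 5/6 < 1, the geometric series converges:
  sum_{n >= 1} a * r^(n-1) = a / (1 - r).
  = 4/5 / (1 - 5/6)
  = 4/5 / (1/6)
  = 24/5.

24/5


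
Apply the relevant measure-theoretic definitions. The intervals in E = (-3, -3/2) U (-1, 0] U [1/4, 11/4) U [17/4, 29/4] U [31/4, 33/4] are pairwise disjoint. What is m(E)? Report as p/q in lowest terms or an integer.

For pairwise disjoint intervals, m(union_i I_i) = sum_i m(I_i),
and m is invariant under swapping open/closed endpoints (single points have measure 0).
So m(E) = sum_i (b_i - a_i).
  I_1 has length -3/2 - (-3) = 3/2.
  I_2 has length 0 - (-1) = 1.
  I_3 has length 11/4 - 1/4 = 5/2.
  I_4 has length 29/4 - 17/4 = 3.
  I_5 has length 33/4 - 31/4 = 1/2.
Summing:
  m(E) = 3/2 + 1 + 5/2 + 3 + 1/2 = 17/2.

17/2


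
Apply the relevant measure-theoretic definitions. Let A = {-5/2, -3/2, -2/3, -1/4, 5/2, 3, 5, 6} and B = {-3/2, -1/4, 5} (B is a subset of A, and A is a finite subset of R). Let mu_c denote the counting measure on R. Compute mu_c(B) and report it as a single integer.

Counting measure assigns mu_c(E) = |E| (number of elements) when E is finite.
B has 3 element(s), so mu_c(B) = 3.

3


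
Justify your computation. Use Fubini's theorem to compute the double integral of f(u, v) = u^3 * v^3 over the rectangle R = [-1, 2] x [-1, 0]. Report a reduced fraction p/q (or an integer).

f(u, v) is a tensor product of a function of u and a function of v, and both factors are bounded continuous (hence Lebesgue integrable) on the rectangle, so Fubini's theorem applies:
  integral_R f d(m x m) = (integral_a1^b1 u^3 du) * (integral_a2^b2 v^3 dv).
Inner integral in u: integral_{-1}^{2} u^3 du = (2^4 - (-1)^4)/4
  = 15/4.
Inner integral in v: integral_{-1}^{0} v^3 dv = (0^4 - (-1)^4)/4
  = -1/4.
Product: (15/4) * (-1/4) = -15/16.

-15/16


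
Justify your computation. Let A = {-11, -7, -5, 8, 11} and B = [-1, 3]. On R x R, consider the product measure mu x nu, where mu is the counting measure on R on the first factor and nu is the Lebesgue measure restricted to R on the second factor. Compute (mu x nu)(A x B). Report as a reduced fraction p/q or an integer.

For a measurable rectangle A x B, the product measure satisfies
  (mu x nu)(A x B) = mu(A) * nu(B).
  mu(A) = 5.
  nu(B) = 4.
  (mu x nu)(A x B) = 5 * 4 = 20.

20


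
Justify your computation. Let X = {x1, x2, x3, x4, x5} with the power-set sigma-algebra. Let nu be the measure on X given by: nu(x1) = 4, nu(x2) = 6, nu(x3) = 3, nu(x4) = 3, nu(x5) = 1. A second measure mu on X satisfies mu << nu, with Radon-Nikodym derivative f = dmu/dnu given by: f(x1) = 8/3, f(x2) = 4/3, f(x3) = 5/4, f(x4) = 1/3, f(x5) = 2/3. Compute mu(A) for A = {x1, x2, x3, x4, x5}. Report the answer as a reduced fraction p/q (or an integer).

By the defining property of the Radon-Nikodym derivative, for every measurable set A,
  mu(A) = integral_A f dnu.
Since nu is a discrete measure concentrated on the atoms of X, the integral over A reduces to the sum
  mu(A) = sum_{x in A} f(x) * nu({x}).
Computing each term:
  x1: f(x1) * nu(x1) = 8/3 * 4 = 32/3.
  x2: f(x2) * nu(x2) = 4/3 * 6 = 8.
  x3: f(x3) * nu(x3) = 5/4 * 3 = 15/4.
  x4: f(x4) * nu(x4) = 1/3 * 3 = 1.
  x5: f(x5) * nu(x5) = 2/3 * 1 = 2/3.
Summing: mu(A) = 32/3 + 8 + 15/4 + 1 + 2/3 = 289/12.

289/12


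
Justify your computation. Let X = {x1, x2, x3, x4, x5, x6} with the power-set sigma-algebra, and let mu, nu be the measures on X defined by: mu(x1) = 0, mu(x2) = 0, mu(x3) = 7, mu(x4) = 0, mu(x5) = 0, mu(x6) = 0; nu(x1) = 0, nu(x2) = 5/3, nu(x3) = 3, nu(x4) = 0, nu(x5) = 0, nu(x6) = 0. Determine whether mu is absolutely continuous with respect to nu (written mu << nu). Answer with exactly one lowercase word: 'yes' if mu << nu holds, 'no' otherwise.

mu << nu means: every nu-null measurable set is also mu-null; equivalently, for every atom x, if nu({x}) = 0 then mu({x}) = 0.
Checking each atom:
  x1: nu = 0, mu = 0 -> consistent with mu << nu.
  x2: nu = 5/3 > 0 -> no constraint.
  x3: nu = 3 > 0 -> no constraint.
  x4: nu = 0, mu = 0 -> consistent with mu << nu.
  x5: nu = 0, mu = 0 -> consistent with mu << nu.
  x6: nu = 0, mu = 0 -> consistent with mu << nu.
No atom violates the condition. Therefore mu << nu.

yes


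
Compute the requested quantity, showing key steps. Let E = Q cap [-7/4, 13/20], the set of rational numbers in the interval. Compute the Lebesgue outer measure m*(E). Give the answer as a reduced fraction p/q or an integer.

Q cap [-7/4, 13/20] is countable; list its elements as q_1, q_2, ... . Fix eps > 0 and cover the k-th point by an interval of length eps * 2^(-k). The cover has total length eps * sum_{k>=1} 2^(-k) = eps, so by definition of outer measure m*(Q cap [-7/4, 13/20]) <= eps. Since eps was arbitrary and m* >= 0, the outer measure is 0.

0


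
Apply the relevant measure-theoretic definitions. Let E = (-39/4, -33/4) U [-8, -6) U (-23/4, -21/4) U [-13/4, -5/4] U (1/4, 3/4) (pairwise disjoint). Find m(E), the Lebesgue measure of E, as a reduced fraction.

For pairwise disjoint intervals, m(union_i I_i) = sum_i m(I_i),
and m is invariant under swapping open/closed endpoints (single points have measure 0).
So m(E) = sum_i (b_i - a_i).
  I_1 has length -33/4 - (-39/4) = 3/2.
  I_2 has length -6 - (-8) = 2.
  I_3 has length -21/4 - (-23/4) = 1/2.
  I_4 has length -5/4 - (-13/4) = 2.
  I_5 has length 3/4 - 1/4 = 1/2.
Summing:
  m(E) = 3/2 + 2 + 1/2 + 2 + 1/2 = 13/2.

13/2


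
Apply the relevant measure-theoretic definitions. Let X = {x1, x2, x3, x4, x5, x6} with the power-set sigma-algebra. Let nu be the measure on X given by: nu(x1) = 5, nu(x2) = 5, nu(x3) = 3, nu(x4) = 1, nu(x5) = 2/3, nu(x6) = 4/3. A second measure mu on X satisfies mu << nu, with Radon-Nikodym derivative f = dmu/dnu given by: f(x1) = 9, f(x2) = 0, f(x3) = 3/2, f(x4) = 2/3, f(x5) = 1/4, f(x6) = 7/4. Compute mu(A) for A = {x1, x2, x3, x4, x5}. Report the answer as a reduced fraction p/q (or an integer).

By the defining property of the Radon-Nikodym derivative, for every measurable set A,
  mu(A) = integral_A f dnu.
Since nu is a discrete measure concentrated on the atoms of X, the integral over A reduces to the sum
  mu(A) = sum_{x in A} f(x) * nu({x}).
Computing each term:
  x1: f(x1) * nu(x1) = 9 * 5 = 45.
  x2: f(x2) * nu(x2) = 0 * 5 = 0.
  x3: f(x3) * nu(x3) = 3/2 * 3 = 9/2.
  x4: f(x4) * nu(x4) = 2/3 * 1 = 2/3.
  x5: f(x5) * nu(x5) = 1/4 * 2/3 = 1/6.
Summing: mu(A) = 45 + 0 + 9/2 + 2/3 + 1/6 = 151/3.

151/3


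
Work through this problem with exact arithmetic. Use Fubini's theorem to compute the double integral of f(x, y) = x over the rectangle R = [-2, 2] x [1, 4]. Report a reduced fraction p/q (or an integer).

f(x, y) is a tensor product of a function of x and a function of y, and both factors are bounded continuous (hence Lebesgue integrable) on the rectangle, so Fubini's theorem applies:
  integral_R f d(m x m) = (integral_a1^b1 x dx) * (integral_a2^b2 1 dy).
Inner integral in x: integral_{-2}^{2} x dx = (2^2 - (-2)^2)/2
  = 0.
Inner integral in y: integral_{1}^{4} 1 dy = (4^1 - 1^1)/1
  = 3.
Product: (0) * (3) = 0.

0


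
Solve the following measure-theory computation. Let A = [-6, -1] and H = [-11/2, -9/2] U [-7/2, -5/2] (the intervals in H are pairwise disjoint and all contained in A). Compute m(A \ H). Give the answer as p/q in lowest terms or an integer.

The ambient interval has length m(A) = -1 - (-6) = 5.
Since the holes are disjoint and sit inside A, by finite additivity
  m(H) = sum_i (b_i - a_i), and m(A \ H) = m(A) - m(H).
Computing the hole measures:
  m(H_1) = -9/2 - (-11/2) = 1.
  m(H_2) = -5/2 - (-7/2) = 1.
Summed: m(H) = 1 + 1 = 2.
So m(A \ H) = 5 - 2 = 3.

3


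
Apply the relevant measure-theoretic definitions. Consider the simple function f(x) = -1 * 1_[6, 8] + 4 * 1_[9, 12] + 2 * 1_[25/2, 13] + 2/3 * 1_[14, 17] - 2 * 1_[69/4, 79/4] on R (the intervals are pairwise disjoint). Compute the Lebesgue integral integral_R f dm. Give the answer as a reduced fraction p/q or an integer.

For a simple function f = sum_i c_i * 1_{A_i} with disjoint A_i,
  integral f dm = sum_i c_i * m(A_i).
Lengths of the A_i:
  m(A_1) = 8 - 6 = 2.
  m(A_2) = 12 - 9 = 3.
  m(A_3) = 13 - 25/2 = 1/2.
  m(A_4) = 17 - 14 = 3.
  m(A_5) = 79/4 - 69/4 = 5/2.
Contributions c_i * m(A_i):
  (-1) * (2) = -2.
  (4) * (3) = 12.
  (2) * (1/2) = 1.
  (2/3) * (3) = 2.
  (-2) * (5/2) = -5.
Total: -2 + 12 + 1 + 2 - 5 = 8.

8


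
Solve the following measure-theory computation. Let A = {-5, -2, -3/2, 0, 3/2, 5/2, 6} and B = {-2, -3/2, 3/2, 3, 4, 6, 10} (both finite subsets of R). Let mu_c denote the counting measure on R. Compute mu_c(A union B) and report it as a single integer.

Counting measure on a finite set equals cardinality. By inclusion-exclusion, |A union B| = |A| + |B| - |A cap B|.
|A| = 7, |B| = 7, |A cap B| = 4.
So mu_c(A union B) = 7 + 7 - 4 = 10.

10


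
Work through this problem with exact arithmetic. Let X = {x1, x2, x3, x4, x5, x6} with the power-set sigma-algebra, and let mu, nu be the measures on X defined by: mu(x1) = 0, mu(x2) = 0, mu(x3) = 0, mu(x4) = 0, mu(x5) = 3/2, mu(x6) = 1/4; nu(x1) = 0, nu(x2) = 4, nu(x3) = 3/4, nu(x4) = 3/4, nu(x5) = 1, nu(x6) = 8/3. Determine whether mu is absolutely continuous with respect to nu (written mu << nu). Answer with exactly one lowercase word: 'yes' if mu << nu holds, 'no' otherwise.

mu << nu means: every nu-null measurable set is also mu-null; equivalently, for every atom x, if nu({x}) = 0 then mu({x}) = 0.
Checking each atom:
  x1: nu = 0, mu = 0 -> consistent with mu << nu.
  x2: nu = 4 > 0 -> no constraint.
  x3: nu = 3/4 > 0 -> no constraint.
  x4: nu = 3/4 > 0 -> no constraint.
  x5: nu = 1 > 0 -> no constraint.
  x6: nu = 8/3 > 0 -> no constraint.
No atom violates the condition. Therefore mu << nu.

yes


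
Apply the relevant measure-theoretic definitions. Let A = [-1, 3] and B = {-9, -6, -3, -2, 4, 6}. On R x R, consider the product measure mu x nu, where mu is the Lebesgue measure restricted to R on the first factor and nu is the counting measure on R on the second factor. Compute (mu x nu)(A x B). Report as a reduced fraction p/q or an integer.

For a measurable rectangle A x B, the product measure satisfies
  (mu x nu)(A x B) = mu(A) * nu(B).
  mu(A) = 4.
  nu(B) = 6.
  (mu x nu)(A x B) = 4 * 6 = 24.

24


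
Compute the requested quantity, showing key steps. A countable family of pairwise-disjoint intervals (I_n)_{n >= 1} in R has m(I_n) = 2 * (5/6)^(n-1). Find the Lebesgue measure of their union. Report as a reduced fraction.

By countable additivity of the Lebesgue measure on pairwise disjoint measurable sets,
  m(union_{n >= 1} I_n) = sum_{n >= 1} m(I_n) = sum_{n >= 1} a * r^(n-1),
  with a = 2 and r = 5/6.
Since 0 < r = 5/6 < 1, the geometric series converges:
  sum_{n >= 1} a * r^(n-1) = a / (1 - r).
  = 2 / (1 - 5/6)
  = 2 / (1/6)
  = 12.

12


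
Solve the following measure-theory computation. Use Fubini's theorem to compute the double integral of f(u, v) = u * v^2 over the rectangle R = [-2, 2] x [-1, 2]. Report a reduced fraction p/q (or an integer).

f(u, v) is a tensor product of a function of u and a function of v, and both factors are bounded continuous (hence Lebesgue integrable) on the rectangle, so Fubini's theorem applies:
  integral_R f d(m x m) = (integral_a1^b1 u du) * (integral_a2^b2 v^2 dv).
Inner integral in u: integral_{-2}^{2} u du = (2^2 - (-2)^2)/2
  = 0.
Inner integral in v: integral_{-1}^{2} v^2 dv = (2^3 - (-1)^3)/3
  = 3.
Product: (0) * (3) = 0.

0


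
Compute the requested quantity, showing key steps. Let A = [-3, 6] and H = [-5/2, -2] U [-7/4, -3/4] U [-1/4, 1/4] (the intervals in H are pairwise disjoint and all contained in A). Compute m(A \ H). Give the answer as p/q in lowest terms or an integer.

The ambient interval has length m(A) = 6 - (-3) = 9.
Since the holes are disjoint and sit inside A, by finite additivity
  m(H) = sum_i (b_i - a_i), and m(A \ H) = m(A) - m(H).
Computing the hole measures:
  m(H_1) = -2 - (-5/2) = 1/2.
  m(H_2) = -3/4 - (-7/4) = 1.
  m(H_3) = 1/4 - (-1/4) = 1/2.
Summed: m(H) = 1/2 + 1 + 1/2 = 2.
So m(A \ H) = 9 - 2 = 7.

7


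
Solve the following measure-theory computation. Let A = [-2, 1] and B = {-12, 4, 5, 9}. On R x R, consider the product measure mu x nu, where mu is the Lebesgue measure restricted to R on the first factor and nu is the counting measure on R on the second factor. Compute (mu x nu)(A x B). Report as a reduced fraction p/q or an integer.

For a measurable rectangle A x B, the product measure satisfies
  (mu x nu)(A x B) = mu(A) * nu(B).
  mu(A) = 3.
  nu(B) = 4.
  (mu x nu)(A x B) = 3 * 4 = 12.

12


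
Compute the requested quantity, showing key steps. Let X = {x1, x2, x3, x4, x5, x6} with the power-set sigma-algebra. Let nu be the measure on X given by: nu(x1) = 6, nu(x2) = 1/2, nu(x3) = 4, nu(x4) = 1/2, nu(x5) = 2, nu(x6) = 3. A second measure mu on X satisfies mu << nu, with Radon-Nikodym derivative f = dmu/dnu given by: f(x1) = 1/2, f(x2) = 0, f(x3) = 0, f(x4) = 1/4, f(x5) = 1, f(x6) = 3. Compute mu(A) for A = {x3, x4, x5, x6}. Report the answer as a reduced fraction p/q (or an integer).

By the defining property of the Radon-Nikodym derivative, for every measurable set A,
  mu(A) = integral_A f dnu.
Since nu is a discrete measure concentrated on the atoms of X, the integral over A reduces to the sum
  mu(A) = sum_{x in A} f(x) * nu({x}).
Computing each term:
  x3: f(x3) * nu(x3) = 0 * 4 = 0.
  x4: f(x4) * nu(x4) = 1/4 * 1/2 = 1/8.
  x5: f(x5) * nu(x5) = 1 * 2 = 2.
  x6: f(x6) * nu(x6) = 3 * 3 = 9.
Summing: mu(A) = 0 + 1/8 + 2 + 9 = 89/8.

89/8
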